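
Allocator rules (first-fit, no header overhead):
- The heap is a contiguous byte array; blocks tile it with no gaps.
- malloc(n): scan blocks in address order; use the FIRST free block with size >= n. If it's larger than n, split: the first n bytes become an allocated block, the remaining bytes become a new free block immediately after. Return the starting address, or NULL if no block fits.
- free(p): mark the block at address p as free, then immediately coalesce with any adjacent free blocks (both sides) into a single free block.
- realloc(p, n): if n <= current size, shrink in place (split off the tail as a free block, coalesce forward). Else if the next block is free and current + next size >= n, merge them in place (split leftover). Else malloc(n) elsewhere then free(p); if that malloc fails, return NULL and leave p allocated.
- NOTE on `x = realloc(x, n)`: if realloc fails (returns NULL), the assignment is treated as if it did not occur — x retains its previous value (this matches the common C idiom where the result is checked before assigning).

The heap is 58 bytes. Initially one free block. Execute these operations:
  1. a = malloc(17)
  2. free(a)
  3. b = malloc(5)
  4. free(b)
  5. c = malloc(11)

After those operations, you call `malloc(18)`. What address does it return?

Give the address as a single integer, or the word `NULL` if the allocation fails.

Op 1: a = malloc(17) -> a = 0; heap: [0-16 ALLOC][17-57 FREE]
Op 2: free(a) -> (freed a); heap: [0-57 FREE]
Op 3: b = malloc(5) -> b = 0; heap: [0-4 ALLOC][5-57 FREE]
Op 4: free(b) -> (freed b); heap: [0-57 FREE]
Op 5: c = malloc(11) -> c = 0; heap: [0-10 ALLOC][11-57 FREE]
malloc(18): first-fit scan over [0-10 ALLOC][11-57 FREE] -> 11

Answer: 11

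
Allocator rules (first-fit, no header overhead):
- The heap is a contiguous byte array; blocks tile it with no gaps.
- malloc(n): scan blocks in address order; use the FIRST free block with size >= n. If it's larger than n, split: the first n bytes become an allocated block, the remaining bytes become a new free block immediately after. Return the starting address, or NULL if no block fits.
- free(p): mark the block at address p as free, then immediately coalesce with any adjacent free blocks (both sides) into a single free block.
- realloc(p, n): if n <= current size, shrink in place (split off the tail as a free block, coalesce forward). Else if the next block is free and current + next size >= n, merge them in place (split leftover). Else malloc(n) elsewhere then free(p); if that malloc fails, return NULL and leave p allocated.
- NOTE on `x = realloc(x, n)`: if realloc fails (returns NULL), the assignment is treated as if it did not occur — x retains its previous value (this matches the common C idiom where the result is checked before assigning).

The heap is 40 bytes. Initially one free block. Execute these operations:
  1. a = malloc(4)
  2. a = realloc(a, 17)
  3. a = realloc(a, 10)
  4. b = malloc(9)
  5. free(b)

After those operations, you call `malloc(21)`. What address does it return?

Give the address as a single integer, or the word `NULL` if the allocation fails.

Answer: 10

Derivation:
Op 1: a = malloc(4) -> a = 0; heap: [0-3 ALLOC][4-39 FREE]
Op 2: a = realloc(a, 17) -> a = 0; heap: [0-16 ALLOC][17-39 FREE]
Op 3: a = realloc(a, 10) -> a = 0; heap: [0-9 ALLOC][10-39 FREE]
Op 4: b = malloc(9) -> b = 10; heap: [0-9 ALLOC][10-18 ALLOC][19-39 FREE]
Op 5: free(b) -> (freed b); heap: [0-9 ALLOC][10-39 FREE]
malloc(21): first-fit scan over [0-9 ALLOC][10-39 FREE] -> 10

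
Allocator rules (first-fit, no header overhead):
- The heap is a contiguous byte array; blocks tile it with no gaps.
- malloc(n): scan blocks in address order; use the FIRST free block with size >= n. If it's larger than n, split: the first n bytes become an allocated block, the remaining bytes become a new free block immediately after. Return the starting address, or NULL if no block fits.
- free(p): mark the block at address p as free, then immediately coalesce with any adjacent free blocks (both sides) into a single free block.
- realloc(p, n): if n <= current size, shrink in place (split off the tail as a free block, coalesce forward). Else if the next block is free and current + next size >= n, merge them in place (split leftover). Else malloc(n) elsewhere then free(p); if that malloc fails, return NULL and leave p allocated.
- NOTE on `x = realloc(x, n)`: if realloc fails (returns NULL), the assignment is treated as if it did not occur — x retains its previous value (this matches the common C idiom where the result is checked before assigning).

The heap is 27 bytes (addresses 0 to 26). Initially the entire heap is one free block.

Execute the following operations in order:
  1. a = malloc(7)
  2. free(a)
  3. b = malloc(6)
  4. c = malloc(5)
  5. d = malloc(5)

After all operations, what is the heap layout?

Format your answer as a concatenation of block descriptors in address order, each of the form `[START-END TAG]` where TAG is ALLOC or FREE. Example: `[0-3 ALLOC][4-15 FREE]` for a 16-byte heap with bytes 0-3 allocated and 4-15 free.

Op 1: a = malloc(7) -> a = 0; heap: [0-6 ALLOC][7-26 FREE]
Op 2: free(a) -> (freed a); heap: [0-26 FREE]
Op 3: b = malloc(6) -> b = 0; heap: [0-5 ALLOC][6-26 FREE]
Op 4: c = malloc(5) -> c = 6; heap: [0-5 ALLOC][6-10 ALLOC][11-26 FREE]
Op 5: d = malloc(5) -> d = 11; heap: [0-5 ALLOC][6-10 ALLOC][11-15 ALLOC][16-26 FREE]

Answer: [0-5 ALLOC][6-10 ALLOC][11-15 ALLOC][16-26 FREE]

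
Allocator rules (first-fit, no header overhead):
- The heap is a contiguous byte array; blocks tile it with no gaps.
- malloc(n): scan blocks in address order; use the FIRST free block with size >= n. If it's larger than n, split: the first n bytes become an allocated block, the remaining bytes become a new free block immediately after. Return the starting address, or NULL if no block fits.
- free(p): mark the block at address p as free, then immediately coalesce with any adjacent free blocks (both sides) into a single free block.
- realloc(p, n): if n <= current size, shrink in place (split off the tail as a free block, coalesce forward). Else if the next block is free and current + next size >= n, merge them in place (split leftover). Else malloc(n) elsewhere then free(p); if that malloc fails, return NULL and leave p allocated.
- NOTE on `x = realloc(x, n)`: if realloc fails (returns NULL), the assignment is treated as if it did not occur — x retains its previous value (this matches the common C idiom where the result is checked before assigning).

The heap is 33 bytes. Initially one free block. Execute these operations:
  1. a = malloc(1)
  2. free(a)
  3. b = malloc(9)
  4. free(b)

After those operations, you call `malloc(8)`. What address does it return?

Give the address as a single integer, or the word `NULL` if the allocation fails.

Op 1: a = malloc(1) -> a = 0; heap: [0-0 ALLOC][1-32 FREE]
Op 2: free(a) -> (freed a); heap: [0-32 FREE]
Op 3: b = malloc(9) -> b = 0; heap: [0-8 ALLOC][9-32 FREE]
Op 4: free(b) -> (freed b); heap: [0-32 FREE]
malloc(8): first-fit scan over [0-32 FREE] -> 0

Answer: 0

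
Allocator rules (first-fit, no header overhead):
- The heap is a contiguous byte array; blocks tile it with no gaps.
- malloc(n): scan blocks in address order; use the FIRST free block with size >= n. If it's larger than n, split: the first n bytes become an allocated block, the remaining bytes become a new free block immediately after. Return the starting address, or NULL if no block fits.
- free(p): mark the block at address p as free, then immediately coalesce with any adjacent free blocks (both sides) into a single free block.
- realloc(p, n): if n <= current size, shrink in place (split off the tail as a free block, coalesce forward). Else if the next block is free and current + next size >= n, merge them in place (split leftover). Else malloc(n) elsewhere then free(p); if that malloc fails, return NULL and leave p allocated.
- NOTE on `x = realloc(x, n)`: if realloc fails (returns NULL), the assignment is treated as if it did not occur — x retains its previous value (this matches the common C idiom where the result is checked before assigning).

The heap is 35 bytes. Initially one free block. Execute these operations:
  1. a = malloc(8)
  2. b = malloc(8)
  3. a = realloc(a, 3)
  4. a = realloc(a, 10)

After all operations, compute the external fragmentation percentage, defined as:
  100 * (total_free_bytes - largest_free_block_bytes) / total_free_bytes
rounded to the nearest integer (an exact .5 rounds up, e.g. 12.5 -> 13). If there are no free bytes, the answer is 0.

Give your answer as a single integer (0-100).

Op 1: a = malloc(8) -> a = 0; heap: [0-7 ALLOC][8-34 FREE]
Op 2: b = malloc(8) -> b = 8; heap: [0-7 ALLOC][8-15 ALLOC][16-34 FREE]
Op 3: a = realloc(a, 3) -> a = 0; heap: [0-2 ALLOC][3-7 FREE][8-15 ALLOC][16-34 FREE]
Op 4: a = realloc(a, 10) -> a = 16; heap: [0-7 FREE][8-15 ALLOC][16-25 ALLOC][26-34 FREE]
Free blocks: [8 9] total_free=17 largest=9 -> 100*(17-9)/17 = 800/17 ≈ 47.059 -> rounds to 47

Answer: 47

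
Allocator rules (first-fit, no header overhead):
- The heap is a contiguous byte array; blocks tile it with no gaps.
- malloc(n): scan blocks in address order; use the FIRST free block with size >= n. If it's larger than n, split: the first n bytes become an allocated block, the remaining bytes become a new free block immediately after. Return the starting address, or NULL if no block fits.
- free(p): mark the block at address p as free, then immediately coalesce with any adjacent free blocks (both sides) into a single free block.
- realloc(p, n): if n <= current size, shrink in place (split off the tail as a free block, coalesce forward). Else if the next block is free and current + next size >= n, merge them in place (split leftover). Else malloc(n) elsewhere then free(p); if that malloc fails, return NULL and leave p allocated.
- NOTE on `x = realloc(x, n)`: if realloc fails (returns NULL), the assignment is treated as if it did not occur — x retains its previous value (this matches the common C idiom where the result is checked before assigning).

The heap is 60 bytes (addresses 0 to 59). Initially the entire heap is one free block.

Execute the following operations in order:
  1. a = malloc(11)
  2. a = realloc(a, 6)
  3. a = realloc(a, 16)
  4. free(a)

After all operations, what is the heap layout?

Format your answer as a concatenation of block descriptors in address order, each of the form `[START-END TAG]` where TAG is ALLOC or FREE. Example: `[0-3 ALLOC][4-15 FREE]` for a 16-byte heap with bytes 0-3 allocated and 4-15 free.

Op 1: a = malloc(11) -> a = 0; heap: [0-10 ALLOC][11-59 FREE]
Op 2: a = realloc(a, 6) -> a = 0; heap: [0-5 ALLOC][6-59 FREE]
Op 3: a = realloc(a, 16) -> a = 0; heap: [0-15 ALLOC][16-59 FREE]
Op 4: free(a) -> (freed a); heap: [0-59 FREE]

Answer: [0-59 FREE]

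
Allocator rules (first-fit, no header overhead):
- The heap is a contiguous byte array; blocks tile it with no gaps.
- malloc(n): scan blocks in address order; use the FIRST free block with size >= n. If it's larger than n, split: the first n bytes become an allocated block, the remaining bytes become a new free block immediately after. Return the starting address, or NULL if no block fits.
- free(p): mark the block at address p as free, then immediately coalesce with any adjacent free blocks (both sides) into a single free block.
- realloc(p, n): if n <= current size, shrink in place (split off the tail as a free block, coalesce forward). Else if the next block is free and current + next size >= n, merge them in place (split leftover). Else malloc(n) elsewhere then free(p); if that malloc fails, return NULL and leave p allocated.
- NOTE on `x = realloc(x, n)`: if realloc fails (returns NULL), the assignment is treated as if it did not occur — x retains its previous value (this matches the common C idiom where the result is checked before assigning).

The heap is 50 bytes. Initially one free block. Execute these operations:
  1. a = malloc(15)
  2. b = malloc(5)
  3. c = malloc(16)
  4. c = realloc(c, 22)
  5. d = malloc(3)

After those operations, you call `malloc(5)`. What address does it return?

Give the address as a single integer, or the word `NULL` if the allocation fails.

Op 1: a = malloc(15) -> a = 0; heap: [0-14 ALLOC][15-49 FREE]
Op 2: b = malloc(5) -> b = 15; heap: [0-14 ALLOC][15-19 ALLOC][20-49 FREE]
Op 3: c = malloc(16) -> c = 20; heap: [0-14 ALLOC][15-19 ALLOC][20-35 ALLOC][36-49 FREE]
Op 4: c = realloc(c, 22) -> c = 20; heap: [0-14 ALLOC][15-19 ALLOC][20-41 ALLOC][42-49 FREE]
Op 5: d = malloc(3) -> d = 42; heap: [0-14 ALLOC][15-19 ALLOC][20-41 ALLOC][42-44 ALLOC][45-49 FREE]
malloc(5): first-fit scan over [0-14 ALLOC][15-19 ALLOC][20-41 ALLOC][42-44 ALLOC][45-49 FREE] -> 45

Answer: 45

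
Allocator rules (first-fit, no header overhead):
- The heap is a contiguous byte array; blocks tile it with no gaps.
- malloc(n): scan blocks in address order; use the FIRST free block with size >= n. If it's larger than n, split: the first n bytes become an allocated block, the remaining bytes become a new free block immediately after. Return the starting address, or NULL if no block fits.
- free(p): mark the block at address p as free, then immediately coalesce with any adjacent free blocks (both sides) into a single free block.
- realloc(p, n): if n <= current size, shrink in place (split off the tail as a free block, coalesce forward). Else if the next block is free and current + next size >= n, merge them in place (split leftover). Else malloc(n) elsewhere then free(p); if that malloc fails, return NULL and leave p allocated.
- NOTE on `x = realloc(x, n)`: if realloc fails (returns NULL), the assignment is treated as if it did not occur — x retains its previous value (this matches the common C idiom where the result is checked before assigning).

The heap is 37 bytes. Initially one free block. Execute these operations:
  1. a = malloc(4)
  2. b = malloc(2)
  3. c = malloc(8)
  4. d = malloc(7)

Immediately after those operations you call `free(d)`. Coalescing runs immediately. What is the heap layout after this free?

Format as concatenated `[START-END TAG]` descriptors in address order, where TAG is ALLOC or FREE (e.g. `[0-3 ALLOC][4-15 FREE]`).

Answer: [0-3 ALLOC][4-5 ALLOC][6-13 ALLOC][14-36 FREE]

Derivation:
Op 1: a = malloc(4) -> a = 0; heap: [0-3 ALLOC][4-36 FREE]
Op 2: b = malloc(2) -> b = 4; heap: [0-3 ALLOC][4-5 ALLOC][6-36 FREE]
Op 3: c = malloc(8) -> c = 6; heap: [0-3 ALLOC][4-5 ALLOC][6-13 ALLOC][14-36 FREE]
Op 4: d = malloc(7) -> d = 14; heap: [0-3 ALLOC][4-5 ALLOC][6-13 ALLOC][14-20 ALLOC][21-36 FREE]
free(d): d = 14 -> block [14-20 ALLOC]; mark free, coalesce with adjacent free neighbors -> [0-3 ALLOC][4-5 ALLOC][6-13 ALLOC][14-36 FREE]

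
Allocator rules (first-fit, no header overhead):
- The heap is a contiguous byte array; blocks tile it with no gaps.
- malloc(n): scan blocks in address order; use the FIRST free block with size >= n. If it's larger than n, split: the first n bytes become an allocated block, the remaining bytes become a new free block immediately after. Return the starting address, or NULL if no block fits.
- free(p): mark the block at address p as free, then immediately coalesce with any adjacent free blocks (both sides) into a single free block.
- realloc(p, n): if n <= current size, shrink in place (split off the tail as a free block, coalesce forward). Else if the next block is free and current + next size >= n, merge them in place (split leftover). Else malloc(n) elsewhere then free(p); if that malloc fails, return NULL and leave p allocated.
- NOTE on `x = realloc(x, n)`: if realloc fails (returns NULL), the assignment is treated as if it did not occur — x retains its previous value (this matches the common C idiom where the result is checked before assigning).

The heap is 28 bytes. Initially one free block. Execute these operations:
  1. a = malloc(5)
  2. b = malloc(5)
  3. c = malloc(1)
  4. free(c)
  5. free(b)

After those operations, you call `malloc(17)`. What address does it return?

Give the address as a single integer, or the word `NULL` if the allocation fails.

Answer: 5

Derivation:
Op 1: a = malloc(5) -> a = 0; heap: [0-4 ALLOC][5-27 FREE]
Op 2: b = malloc(5) -> b = 5; heap: [0-4 ALLOC][5-9 ALLOC][10-27 FREE]
Op 3: c = malloc(1) -> c = 10; heap: [0-4 ALLOC][5-9 ALLOC][10-10 ALLOC][11-27 FREE]
Op 4: free(c) -> (freed c); heap: [0-4 ALLOC][5-9 ALLOC][10-27 FREE]
Op 5: free(b) -> (freed b); heap: [0-4 ALLOC][5-27 FREE]
malloc(17): first-fit scan over [0-4 ALLOC][5-27 FREE] -> 5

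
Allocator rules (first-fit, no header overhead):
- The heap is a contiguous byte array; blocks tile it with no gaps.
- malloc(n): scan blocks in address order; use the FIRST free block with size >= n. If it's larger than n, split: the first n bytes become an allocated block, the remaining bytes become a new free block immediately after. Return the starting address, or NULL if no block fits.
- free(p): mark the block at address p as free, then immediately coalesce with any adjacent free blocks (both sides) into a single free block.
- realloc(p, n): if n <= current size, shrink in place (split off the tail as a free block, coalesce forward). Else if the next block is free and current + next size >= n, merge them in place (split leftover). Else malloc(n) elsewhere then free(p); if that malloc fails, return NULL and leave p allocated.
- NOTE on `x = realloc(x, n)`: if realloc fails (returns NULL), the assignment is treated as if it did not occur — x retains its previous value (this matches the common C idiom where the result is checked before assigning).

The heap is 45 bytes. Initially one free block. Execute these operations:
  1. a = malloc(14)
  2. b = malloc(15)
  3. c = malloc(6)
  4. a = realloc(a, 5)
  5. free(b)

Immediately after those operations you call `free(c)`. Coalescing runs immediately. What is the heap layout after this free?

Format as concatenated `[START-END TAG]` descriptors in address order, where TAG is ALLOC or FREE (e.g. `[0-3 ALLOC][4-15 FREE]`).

Op 1: a = malloc(14) -> a = 0; heap: [0-13 ALLOC][14-44 FREE]
Op 2: b = malloc(15) -> b = 14; heap: [0-13 ALLOC][14-28 ALLOC][29-44 FREE]
Op 3: c = malloc(6) -> c = 29; heap: [0-13 ALLOC][14-28 ALLOC][29-34 ALLOC][35-44 FREE]
Op 4: a = realloc(a, 5) -> a = 0; heap: [0-4 ALLOC][5-13 FREE][14-28 ALLOC][29-34 ALLOC][35-44 FREE]
Op 5: free(b) -> (freed b); heap: [0-4 ALLOC][5-28 FREE][29-34 ALLOC][35-44 FREE]
free(c): c = 29 -> block [29-34 ALLOC]; mark free, coalesce with adjacent free neighbors -> [0-4 ALLOC][5-44 FREE]

Answer: [0-4 ALLOC][5-44 FREE]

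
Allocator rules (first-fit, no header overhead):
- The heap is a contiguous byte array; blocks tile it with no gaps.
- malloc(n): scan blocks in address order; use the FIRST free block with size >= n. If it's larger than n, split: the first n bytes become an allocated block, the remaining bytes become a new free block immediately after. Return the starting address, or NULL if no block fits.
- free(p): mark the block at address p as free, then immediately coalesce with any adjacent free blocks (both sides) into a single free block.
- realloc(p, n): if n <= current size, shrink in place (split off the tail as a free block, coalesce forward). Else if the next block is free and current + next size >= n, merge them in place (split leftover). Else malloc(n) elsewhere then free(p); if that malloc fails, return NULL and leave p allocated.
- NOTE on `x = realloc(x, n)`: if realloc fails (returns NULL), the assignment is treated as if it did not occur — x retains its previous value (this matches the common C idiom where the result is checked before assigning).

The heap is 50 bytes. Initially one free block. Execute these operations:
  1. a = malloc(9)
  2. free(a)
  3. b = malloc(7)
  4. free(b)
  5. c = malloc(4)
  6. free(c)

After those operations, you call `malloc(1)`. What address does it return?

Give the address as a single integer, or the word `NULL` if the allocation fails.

Answer: 0

Derivation:
Op 1: a = malloc(9) -> a = 0; heap: [0-8 ALLOC][9-49 FREE]
Op 2: free(a) -> (freed a); heap: [0-49 FREE]
Op 3: b = malloc(7) -> b = 0; heap: [0-6 ALLOC][7-49 FREE]
Op 4: free(b) -> (freed b); heap: [0-49 FREE]
Op 5: c = malloc(4) -> c = 0; heap: [0-3 ALLOC][4-49 FREE]
Op 6: free(c) -> (freed c); heap: [0-49 FREE]
malloc(1): first-fit scan over [0-49 FREE] -> 0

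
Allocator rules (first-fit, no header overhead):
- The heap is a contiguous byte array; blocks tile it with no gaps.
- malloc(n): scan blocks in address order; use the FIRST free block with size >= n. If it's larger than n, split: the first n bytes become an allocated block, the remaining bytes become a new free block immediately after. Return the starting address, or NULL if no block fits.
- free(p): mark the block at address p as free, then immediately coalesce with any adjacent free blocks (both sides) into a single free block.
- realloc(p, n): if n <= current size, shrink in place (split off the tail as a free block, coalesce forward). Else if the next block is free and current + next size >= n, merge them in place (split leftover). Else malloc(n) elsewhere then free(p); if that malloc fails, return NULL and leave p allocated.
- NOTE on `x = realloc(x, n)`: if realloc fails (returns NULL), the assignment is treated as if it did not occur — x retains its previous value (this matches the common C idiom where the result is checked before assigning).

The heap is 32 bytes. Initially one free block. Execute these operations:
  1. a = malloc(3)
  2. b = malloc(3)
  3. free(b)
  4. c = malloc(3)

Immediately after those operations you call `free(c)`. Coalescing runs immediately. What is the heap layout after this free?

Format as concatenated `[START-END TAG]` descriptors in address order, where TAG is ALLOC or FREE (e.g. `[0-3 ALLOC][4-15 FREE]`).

Answer: [0-2 ALLOC][3-31 FREE]

Derivation:
Op 1: a = malloc(3) -> a = 0; heap: [0-2 ALLOC][3-31 FREE]
Op 2: b = malloc(3) -> b = 3; heap: [0-2 ALLOC][3-5 ALLOC][6-31 FREE]
Op 3: free(b) -> (freed b); heap: [0-2 ALLOC][3-31 FREE]
Op 4: c = malloc(3) -> c = 3; heap: [0-2 ALLOC][3-5 ALLOC][6-31 FREE]
free(c): c = 3 -> block [3-5 ALLOC]; mark free, coalesce with adjacent free neighbors -> [0-2 ALLOC][3-31 FREE]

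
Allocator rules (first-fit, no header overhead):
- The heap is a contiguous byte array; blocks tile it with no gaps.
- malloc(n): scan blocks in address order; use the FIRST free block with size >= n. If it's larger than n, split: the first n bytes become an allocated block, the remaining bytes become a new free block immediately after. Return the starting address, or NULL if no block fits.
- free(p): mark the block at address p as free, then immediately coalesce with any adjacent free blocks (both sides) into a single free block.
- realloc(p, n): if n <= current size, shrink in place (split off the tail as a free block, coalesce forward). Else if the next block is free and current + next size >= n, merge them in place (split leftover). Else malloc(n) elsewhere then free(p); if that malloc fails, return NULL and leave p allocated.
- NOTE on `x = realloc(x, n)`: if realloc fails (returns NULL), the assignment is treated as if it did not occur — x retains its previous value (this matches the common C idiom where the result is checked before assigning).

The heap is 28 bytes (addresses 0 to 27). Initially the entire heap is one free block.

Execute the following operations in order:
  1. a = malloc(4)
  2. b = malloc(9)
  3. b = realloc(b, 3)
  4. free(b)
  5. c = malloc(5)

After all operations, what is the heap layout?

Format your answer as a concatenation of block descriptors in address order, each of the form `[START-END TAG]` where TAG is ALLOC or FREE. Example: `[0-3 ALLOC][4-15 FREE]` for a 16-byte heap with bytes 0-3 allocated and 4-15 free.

Op 1: a = malloc(4) -> a = 0; heap: [0-3 ALLOC][4-27 FREE]
Op 2: b = malloc(9) -> b = 4; heap: [0-3 ALLOC][4-12 ALLOC][13-27 FREE]
Op 3: b = realloc(b, 3) -> b = 4; heap: [0-3 ALLOC][4-6 ALLOC][7-27 FREE]
Op 4: free(b) -> (freed b); heap: [0-3 ALLOC][4-27 FREE]
Op 5: c = malloc(5) -> c = 4; heap: [0-3 ALLOC][4-8 ALLOC][9-27 FREE]

Answer: [0-3 ALLOC][4-8 ALLOC][9-27 FREE]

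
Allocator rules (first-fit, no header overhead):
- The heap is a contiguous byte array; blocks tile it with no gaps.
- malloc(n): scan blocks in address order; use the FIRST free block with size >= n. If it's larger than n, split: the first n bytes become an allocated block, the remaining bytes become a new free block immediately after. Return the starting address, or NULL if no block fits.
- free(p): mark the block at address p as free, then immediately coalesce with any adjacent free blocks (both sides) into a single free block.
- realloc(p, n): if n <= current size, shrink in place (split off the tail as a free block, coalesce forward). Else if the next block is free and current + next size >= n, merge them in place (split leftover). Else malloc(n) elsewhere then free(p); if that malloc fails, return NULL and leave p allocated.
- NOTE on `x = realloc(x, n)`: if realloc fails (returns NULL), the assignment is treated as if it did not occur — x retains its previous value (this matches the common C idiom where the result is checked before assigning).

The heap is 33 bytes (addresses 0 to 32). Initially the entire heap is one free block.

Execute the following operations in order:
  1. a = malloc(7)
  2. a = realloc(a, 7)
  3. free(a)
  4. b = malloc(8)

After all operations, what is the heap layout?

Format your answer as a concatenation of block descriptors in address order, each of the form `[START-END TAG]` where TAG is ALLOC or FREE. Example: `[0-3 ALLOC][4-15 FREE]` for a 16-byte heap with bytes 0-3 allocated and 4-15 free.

Answer: [0-7 ALLOC][8-32 FREE]

Derivation:
Op 1: a = malloc(7) -> a = 0; heap: [0-6 ALLOC][7-32 FREE]
Op 2: a = realloc(a, 7) -> a = 0; heap: [0-6 ALLOC][7-32 FREE]
Op 3: free(a) -> (freed a); heap: [0-32 FREE]
Op 4: b = malloc(8) -> b = 0; heap: [0-7 ALLOC][8-32 FREE]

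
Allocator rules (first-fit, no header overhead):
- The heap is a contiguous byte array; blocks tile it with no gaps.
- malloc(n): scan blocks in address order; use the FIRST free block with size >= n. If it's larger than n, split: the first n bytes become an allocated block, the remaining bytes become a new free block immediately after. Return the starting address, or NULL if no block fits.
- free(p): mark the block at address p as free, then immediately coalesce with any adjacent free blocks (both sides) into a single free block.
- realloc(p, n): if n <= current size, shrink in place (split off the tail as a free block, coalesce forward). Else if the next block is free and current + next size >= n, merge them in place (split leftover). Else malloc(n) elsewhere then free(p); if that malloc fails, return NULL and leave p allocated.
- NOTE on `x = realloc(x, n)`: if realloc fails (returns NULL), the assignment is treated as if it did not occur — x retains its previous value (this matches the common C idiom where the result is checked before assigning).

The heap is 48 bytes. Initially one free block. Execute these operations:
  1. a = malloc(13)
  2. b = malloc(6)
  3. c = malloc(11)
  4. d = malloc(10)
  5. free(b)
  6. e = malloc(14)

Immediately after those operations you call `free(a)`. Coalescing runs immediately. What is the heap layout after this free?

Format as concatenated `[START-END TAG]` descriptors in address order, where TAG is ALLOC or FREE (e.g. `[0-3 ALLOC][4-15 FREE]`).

Op 1: a = malloc(13) -> a = 0; heap: [0-12 ALLOC][13-47 FREE]
Op 2: b = malloc(6) -> b = 13; heap: [0-12 ALLOC][13-18 ALLOC][19-47 FREE]
Op 3: c = malloc(11) -> c = 19; heap: [0-12 ALLOC][13-18 ALLOC][19-29 ALLOC][30-47 FREE]
Op 4: d = malloc(10) -> d = 30; heap: [0-12 ALLOC][13-18 ALLOC][19-29 ALLOC][30-39 ALLOC][40-47 FREE]
Op 5: free(b) -> (freed b); heap: [0-12 ALLOC][13-18 FREE][19-29 ALLOC][30-39 ALLOC][40-47 FREE]
Op 6: e = malloc(14) -> e = NULL; heap: [0-12 ALLOC][13-18 FREE][19-29 ALLOC][30-39 ALLOC][40-47 FREE]
free(a): a = 0 -> block [0-12 ALLOC]; mark free, coalesce with adjacent free neighbors -> [0-18 FREE][19-29 ALLOC][30-39 ALLOC][40-47 FREE]

Answer: [0-18 FREE][19-29 ALLOC][30-39 ALLOC][40-47 FREE]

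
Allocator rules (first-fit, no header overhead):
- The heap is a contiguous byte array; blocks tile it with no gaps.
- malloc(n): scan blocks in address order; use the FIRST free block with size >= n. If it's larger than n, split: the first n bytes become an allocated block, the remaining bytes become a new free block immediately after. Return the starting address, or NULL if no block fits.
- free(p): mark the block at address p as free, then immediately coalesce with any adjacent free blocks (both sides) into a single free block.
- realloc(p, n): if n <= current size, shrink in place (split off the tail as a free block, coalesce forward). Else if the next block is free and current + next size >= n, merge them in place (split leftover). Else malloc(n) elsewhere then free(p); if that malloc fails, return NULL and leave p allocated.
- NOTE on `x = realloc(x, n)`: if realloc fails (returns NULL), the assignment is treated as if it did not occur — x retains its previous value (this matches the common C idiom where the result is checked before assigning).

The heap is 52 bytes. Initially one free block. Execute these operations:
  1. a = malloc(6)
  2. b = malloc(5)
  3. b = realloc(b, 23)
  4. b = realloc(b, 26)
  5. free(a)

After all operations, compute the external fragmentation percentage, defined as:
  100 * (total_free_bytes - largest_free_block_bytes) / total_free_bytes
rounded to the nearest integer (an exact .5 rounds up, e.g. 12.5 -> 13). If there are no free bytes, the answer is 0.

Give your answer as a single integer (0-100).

Op 1: a = malloc(6) -> a = 0; heap: [0-5 ALLOC][6-51 FREE]
Op 2: b = malloc(5) -> b = 6; heap: [0-5 ALLOC][6-10 ALLOC][11-51 FREE]
Op 3: b = realloc(b, 23) -> b = 6; heap: [0-5 ALLOC][6-28 ALLOC][29-51 FREE]
Op 4: b = realloc(b, 26) -> b = 6; heap: [0-5 ALLOC][6-31 ALLOC][32-51 FREE]
Op 5: free(a) -> (freed a); heap: [0-5 FREE][6-31 ALLOC][32-51 FREE]
Free blocks: [6 20] total_free=26 largest=20 -> 100*(26-20)/26 = 600/26 ≈ 23.077 -> rounds to 23

Answer: 23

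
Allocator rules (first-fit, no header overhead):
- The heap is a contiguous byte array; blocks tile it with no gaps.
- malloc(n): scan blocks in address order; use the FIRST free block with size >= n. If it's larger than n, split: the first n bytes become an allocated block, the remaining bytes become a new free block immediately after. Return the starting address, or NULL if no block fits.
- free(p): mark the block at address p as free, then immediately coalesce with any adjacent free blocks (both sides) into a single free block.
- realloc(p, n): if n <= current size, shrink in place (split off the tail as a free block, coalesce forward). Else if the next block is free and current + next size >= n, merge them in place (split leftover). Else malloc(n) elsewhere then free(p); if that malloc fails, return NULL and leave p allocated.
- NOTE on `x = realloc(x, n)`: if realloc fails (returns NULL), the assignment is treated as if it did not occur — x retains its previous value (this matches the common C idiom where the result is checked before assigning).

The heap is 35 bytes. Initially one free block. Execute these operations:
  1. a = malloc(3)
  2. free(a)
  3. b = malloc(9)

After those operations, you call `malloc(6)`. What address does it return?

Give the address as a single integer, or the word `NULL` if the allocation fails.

Answer: 9

Derivation:
Op 1: a = malloc(3) -> a = 0; heap: [0-2 ALLOC][3-34 FREE]
Op 2: free(a) -> (freed a); heap: [0-34 FREE]
Op 3: b = malloc(9) -> b = 0; heap: [0-8 ALLOC][9-34 FREE]
malloc(6): first-fit scan over [0-8 ALLOC][9-34 FREE] -> 9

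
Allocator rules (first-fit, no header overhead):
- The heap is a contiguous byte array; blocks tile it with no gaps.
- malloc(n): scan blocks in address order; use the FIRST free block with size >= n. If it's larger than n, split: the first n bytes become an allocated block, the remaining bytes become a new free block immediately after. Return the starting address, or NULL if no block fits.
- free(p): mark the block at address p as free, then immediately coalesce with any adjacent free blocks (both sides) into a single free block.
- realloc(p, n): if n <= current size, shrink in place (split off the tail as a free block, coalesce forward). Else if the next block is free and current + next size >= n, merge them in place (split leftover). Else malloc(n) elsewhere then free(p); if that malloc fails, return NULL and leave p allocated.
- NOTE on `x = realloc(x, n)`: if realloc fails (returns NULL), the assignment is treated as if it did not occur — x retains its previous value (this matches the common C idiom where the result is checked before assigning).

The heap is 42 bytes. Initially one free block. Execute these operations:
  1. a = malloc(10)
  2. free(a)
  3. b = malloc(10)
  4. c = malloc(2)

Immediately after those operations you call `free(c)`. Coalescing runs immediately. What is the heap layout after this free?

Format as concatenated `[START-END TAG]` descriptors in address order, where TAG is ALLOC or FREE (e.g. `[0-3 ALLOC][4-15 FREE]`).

Answer: [0-9 ALLOC][10-41 FREE]

Derivation:
Op 1: a = malloc(10) -> a = 0; heap: [0-9 ALLOC][10-41 FREE]
Op 2: free(a) -> (freed a); heap: [0-41 FREE]
Op 3: b = malloc(10) -> b = 0; heap: [0-9 ALLOC][10-41 FREE]
Op 4: c = malloc(2) -> c = 10; heap: [0-9 ALLOC][10-11 ALLOC][12-41 FREE]
free(c): c = 10 -> block [10-11 ALLOC]; mark free, coalesce with adjacent free neighbors -> [0-9 ALLOC][10-41 FREE]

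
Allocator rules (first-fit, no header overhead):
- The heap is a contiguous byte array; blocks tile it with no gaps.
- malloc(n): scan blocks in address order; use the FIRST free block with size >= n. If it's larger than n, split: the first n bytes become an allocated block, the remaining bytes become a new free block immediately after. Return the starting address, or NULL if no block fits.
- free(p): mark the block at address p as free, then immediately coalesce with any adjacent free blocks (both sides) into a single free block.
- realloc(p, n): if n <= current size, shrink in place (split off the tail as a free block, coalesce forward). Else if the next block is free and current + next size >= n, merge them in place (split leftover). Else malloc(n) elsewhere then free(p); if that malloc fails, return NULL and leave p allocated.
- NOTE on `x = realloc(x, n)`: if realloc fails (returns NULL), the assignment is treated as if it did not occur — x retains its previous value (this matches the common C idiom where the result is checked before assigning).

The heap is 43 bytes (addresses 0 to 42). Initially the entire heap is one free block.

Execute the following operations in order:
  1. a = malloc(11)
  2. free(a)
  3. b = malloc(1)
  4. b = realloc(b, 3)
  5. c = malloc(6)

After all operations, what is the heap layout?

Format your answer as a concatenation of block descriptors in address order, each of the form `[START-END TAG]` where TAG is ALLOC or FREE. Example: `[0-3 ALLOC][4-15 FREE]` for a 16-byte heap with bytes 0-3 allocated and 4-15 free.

Op 1: a = malloc(11) -> a = 0; heap: [0-10 ALLOC][11-42 FREE]
Op 2: free(a) -> (freed a); heap: [0-42 FREE]
Op 3: b = malloc(1) -> b = 0; heap: [0-0 ALLOC][1-42 FREE]
Op 4: b = realloc(b, 3) -> b = 0; heap: [0-2 ALLOC][3-42 FREE]
Op 5: c = malloc(6) -> c = 3; heap: [0-2 ALLOC][3-8 ALLOC][9-42 FREE]

Answer: [0-2 ALLOC][3-8 ALLOC][9-42 FREE]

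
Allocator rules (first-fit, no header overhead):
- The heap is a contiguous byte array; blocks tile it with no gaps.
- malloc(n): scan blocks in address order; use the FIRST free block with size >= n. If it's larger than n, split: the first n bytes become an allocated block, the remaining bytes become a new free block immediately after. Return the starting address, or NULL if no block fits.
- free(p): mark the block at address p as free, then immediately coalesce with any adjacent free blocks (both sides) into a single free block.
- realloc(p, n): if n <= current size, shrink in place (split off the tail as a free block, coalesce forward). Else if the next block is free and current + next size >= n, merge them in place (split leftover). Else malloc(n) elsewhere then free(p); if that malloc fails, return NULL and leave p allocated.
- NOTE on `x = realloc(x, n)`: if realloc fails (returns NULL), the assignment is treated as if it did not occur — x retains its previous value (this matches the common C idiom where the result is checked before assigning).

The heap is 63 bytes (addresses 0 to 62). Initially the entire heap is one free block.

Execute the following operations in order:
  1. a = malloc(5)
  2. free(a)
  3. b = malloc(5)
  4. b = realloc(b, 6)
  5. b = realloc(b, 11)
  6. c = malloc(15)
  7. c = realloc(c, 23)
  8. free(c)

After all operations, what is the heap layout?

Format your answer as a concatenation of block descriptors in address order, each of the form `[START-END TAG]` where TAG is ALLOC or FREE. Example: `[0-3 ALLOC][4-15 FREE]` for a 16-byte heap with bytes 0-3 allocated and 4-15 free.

Answer: [0-10 ALLOC][11-62 FREE]

Derivation:
Op 1: a = malloc(5) -> a = 0; heap: [0-4 ALLOC][5-62 FREE]
Op 2: free(a) -> (freed a); heap: [0-62 FREE]
Op 3: b = malloc(5) -> b = 0; heap: [0-4 ALLOC][5-62 FREE]
Op 4: b = realloc(b, 6) -> b = 0; heap: [0-5 ALLOC][6-62 FREE]
Op 5: b = realloc(b, 11) -> b = 0; heap: [0-10 ALLOC][11-62 FREE]
Op 6: c = malloc(15) -> c = 11; heap: [0-10 ALLOC][11-25 ALLOC][26-62 FREE]
Op 7: c = realloc(c, 23) -> c = 11; heap: [0-10 ALLOC][11-33 ALLOC][34-62 FREE]
Op 8: free(c) -> (freed c); heap: [0-10 ALLOC][11-62 FREE]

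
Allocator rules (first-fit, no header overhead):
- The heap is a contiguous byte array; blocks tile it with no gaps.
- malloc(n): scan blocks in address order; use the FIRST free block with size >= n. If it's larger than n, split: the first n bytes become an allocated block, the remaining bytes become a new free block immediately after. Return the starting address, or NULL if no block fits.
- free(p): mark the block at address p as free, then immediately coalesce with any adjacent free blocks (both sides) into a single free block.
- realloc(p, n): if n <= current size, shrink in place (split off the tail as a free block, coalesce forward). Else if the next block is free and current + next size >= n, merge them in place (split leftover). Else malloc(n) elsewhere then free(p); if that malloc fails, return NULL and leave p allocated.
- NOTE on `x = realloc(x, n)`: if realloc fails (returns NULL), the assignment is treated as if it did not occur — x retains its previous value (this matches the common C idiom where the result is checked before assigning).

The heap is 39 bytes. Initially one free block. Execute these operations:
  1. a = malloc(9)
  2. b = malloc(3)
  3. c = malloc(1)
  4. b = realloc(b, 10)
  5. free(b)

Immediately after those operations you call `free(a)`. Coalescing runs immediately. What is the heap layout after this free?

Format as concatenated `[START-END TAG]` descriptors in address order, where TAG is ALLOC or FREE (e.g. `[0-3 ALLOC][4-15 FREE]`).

Answer: [0-11 FREE][12-12 ALLOC][13-38 FREE]

Derivation:
Op 1: a = malloc(9) -> a = 0; heap: [0-8 ALLOC][9-38 FREE]
Op 2: b = malloc(3) -> b = 9; heap: [0-8 ALLOC][9-11 ALLOC][12-38 FREE]
Op 3: c = malloc(1) -> c = 12; heap: [0-8 ALLOC][9-11 ALLOC][12-12 ALLOC][13-38 FREE]
Op 4: b = realloc(b, 10) -> b = 13; heap: [0-8 ALLOC][9-11 FREE][12-12 ALLOC][13-22 ALLOC][23-38 FREE]
Op 5: free(b) -> (freed b); heap: [0-8 ALLOC][9-11 FREE][12-12 ALLOC][13-38 FREE]
free(a): a = 0 -> block [0-8 ALLOC]; mark free, coalesce with adjacent free neighbors -> [0-11 FREE][12-12 ALLOC][13-38 FREE]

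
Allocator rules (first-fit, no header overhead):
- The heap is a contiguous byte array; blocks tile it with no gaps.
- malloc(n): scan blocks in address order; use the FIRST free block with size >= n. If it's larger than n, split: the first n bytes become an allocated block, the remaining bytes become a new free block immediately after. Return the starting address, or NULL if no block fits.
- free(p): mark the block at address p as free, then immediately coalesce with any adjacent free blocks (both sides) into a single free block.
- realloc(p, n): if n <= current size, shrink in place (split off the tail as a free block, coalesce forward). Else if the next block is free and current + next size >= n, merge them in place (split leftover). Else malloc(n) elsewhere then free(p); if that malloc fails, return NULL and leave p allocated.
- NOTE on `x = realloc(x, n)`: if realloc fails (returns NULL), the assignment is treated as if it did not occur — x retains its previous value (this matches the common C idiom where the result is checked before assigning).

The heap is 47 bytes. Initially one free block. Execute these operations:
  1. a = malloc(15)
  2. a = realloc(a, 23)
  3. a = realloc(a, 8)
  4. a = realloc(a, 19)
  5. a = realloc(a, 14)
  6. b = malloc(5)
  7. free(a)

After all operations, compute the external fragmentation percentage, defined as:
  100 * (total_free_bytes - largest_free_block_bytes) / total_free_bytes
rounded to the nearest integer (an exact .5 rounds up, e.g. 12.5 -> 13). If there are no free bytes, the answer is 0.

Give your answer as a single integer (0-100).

Answer: 33

Derivation:
Op 1: a = malloc(15) -> a = 0; heap: [0-14 ALLOC][15-46 FREE]
Op 2: a = realloc(a, 23) -> a = 0; heap: [0-22 ALLOC][23-46 FREE]
Op 3: a = realloc(a, 8) -> a = 0; heap: [0-7 ALLOC][8-46 FREE]
Op 4: a = realloc(a, 19) -> a = 0; heap: [0-18 ALLOC][19-46 FREE]
Op 5: a = realloc(a, 14) -> a = 0; heap: [0-13 ALLOC][14-46 FREE]
Op 6: b = malloc(5) -> b = 14; heap: [0-13 ALLOC][14-18 ALLOC][19-46 FREE]
Op 7: free(a) -> (freed a); heap: [0-13 FREE][14-18 ALLOC][19-46 FREE]
Free blocks: [14 28] total_free=42 largest=28 -> 100*(42-28)/42 = 1400/42 ≈ 33.333 -> rounds to 33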